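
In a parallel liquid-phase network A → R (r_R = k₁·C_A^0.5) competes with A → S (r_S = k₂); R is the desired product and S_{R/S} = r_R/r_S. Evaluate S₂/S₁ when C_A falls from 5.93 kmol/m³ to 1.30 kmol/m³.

S_{R/S} = (k₁/k₂)·C_A^0.5, so S₂/S₁ = (C_{A,2}/C_{A,1})^0.5.
= (1.30/5.93)^0.5 = (0.2192)^0.5 = 0.468.
Selectivity toward R falls as C_A falls — high-concentration operation is favoured.

0.468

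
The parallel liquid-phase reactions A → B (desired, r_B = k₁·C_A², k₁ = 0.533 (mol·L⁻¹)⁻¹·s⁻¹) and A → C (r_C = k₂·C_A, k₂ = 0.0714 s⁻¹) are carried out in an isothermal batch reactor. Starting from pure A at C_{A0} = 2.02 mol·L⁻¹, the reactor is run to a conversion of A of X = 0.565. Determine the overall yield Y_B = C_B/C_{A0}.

C_A = C_{A0}(1−X) = 0.8787 mol·L⁻¹.
Along a PFR/batch, dC_C/dC_A = −r_C/(r_B+r_C) = −k₂/(k₂+k₁·C_A).
Integrating from C_{A0} to C_A: C_C = (0.0714/0.533)·ln[(0.0714+0.533·2.02)/(0.0714+0.533·0.879)] = 0.1340·ln(1.148/0.5397) = 0.1011 mol·L⁻¹.
Then C_B = (C_{A0}−C_A) − C_C = 1.141 − 0.1011 = 1.040 mol·L⁻¹.
Y_B = C_B/C_{A0} = 1.040/2.02 = 0.515.

0.515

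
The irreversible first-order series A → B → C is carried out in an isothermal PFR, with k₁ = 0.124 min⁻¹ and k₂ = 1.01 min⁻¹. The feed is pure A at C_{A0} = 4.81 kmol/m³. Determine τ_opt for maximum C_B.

The intermediate peaks when r₁ = r₂, i.e. k₁e^(−k₁τ) = k₂e^(−k₂τ), giving τ_opt = ln(k₂/k₁)/(k₂−k₁).
= ln(1.01/0.124)/(1.01−0.124) = ln(8.145)/0.8860 = 2.097/0.8860 = 2.37 min.

2.37 min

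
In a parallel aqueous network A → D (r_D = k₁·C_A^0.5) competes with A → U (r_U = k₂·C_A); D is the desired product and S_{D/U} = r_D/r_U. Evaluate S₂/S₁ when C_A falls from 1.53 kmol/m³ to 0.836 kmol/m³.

1.35

S_{D/U} = (k₁/k₂)·C_A^-0.5, so S₂/S₁ = (C_{A,2}/C_{A,1})^-0.5.
= (0.836/1.53)^(-0.5) = (0.5464)^(-0.5) = 1.35.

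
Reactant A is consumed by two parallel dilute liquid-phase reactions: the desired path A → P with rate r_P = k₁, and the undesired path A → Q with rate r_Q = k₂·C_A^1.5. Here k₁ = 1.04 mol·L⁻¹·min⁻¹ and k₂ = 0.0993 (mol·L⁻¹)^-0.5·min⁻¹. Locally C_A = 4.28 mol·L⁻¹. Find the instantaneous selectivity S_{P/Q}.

S_{P/Q} = r_P/r_Q = (k₁)/(k₂·C_A^1.5) = (k₁/k₂)·C_A^-1.5.
= (1.04) / (0.0993×4.280^1.5) = 1.040/0.8793 = 1.18.

1.18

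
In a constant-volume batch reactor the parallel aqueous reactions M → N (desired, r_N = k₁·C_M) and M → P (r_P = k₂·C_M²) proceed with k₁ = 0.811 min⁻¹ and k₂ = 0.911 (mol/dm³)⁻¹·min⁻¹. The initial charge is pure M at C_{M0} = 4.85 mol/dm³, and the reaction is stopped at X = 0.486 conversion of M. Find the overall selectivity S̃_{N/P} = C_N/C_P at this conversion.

C_M = C_{M0}(1−X) = 2.493 mol/dm³.
Along a PFR/batch, dC_N/dC_M = −r_N/(r_N+r_P) = −k₁/(k₁+k₂·C_M).
Integrating from C_{M0} to C_M: C_N = (0.811/0.911)·ln[(0.811+0.911·4.85)/(0.811+0.911·2.49)] = 0.8902·ln(5.229/3.082) = 0.4707 mol/dm³.
C_P = (C_{M0}−C_M)−C_N = 1.886 mol/dm³; S̃_{N/P} = 0.4707/1.886 = 0.249.

0.249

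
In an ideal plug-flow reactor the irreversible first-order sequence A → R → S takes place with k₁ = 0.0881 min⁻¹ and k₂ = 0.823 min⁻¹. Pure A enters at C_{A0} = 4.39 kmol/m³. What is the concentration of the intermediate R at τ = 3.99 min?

The intermediate concentration in a first-order A→B→C sequence is C_R = k₁C_{A0}(e^(−k₁τ) − e^(−k₂τ))/(k₂−k₁).
e^(−k₁τ) = e^(−0.0881×3.99) = e^(−0.3515) = 0.7036; e^(−k₂τ) = e^(−3.284) = 0.03749.
C_R = 0.0881×4.39/(0.823−0.0881) × (0.7036−0.03749) = 0.5263×0.6661 = 0.3506 kmol/m³.

0.351 kmol/m³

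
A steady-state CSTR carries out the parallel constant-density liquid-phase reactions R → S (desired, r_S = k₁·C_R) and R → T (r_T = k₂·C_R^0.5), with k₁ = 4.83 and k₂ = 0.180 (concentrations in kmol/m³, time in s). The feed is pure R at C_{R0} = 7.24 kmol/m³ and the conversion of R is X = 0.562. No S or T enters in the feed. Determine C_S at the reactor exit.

Exit C_R = C_{R0}(1−X) = 7.24×0.438 = 3.171 kmol/m³.
Rates in a CSTR are evaluated at the outlet concentration: r_S = 4.83×3.171 = 15.32, r_T = 0.180×3.171^0.5 = 0.3205.
Fraction of consumed R going to S: r_S/(r_S+r_T) = 0.9795.
C_S = 0.9795·C_{R0}·X = 0.9795×7.24×0.562 = 3.99 kmol/m³.

3.99 kmol/m³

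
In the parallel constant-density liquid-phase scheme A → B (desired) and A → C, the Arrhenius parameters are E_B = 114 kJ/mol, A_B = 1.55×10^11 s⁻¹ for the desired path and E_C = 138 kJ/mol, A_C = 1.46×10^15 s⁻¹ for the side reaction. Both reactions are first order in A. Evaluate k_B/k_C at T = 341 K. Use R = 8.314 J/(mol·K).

Since both paths have the same order in A, the concentration cancels and S_{B/C} = k_B/k_C = (A_B/A_C)·exp[(E_C−E_B)/(RT)].
(E_C−E_B)/(RT) = (138−114)×10³/(8.314×341) = 24000/2835 = 8.465.
k_B/k_C = (1.55×10^11/1.46×10^15)·exp(8.465) = 1.062×10^-4 × 4748 = 0.504.

0.504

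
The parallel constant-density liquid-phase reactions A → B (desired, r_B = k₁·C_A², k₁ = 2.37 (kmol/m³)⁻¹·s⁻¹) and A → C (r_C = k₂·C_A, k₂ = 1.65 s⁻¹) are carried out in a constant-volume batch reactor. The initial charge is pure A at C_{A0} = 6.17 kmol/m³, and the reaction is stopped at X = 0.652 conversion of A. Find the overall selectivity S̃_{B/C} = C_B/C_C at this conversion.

C_A = C_{A0}(1−X) = 2.147 kmol/m³.
Along a PFR/batch, dC_C/dC_A = −r_C/(r_B+r_C) = −k₂/(k₂+k₁·C_A).
Integrating from C_{A0} to C_A: C_C = (1.65/2.37)·ln[(1.65+2.37·6.17)/(1.65+2.37·2.15)] = 0.6962·ln(16.27/6.739) = 0.6138 kmol/m³.
Then C_B = (C_{A0}−C_A) − C_C = 4.023 − 0.6138 = 3.409 kmol/m³.
S̃_{B/C} = C_B/C_C = 3.409/0.6138 = 5.55.

5.55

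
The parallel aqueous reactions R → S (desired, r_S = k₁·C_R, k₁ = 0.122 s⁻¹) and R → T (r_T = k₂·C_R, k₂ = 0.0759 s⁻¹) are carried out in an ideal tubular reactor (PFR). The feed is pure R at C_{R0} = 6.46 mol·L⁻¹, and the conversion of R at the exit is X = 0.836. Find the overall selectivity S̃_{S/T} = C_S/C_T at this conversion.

1.61

C_R = C_{R0}(1−X) = 1.059 mol·L⁻¹.
Both paths are first order in R, so the instantaneous fraction to S is constant: dC_S/d(−C_R) = k₁/(k₁+k₂) = 0.6165.
C_S = 0.6165·(C_{R0}−C_R) = 0.6165×5.401 = 3.33 mol·L⁻¹.
C_T = (C_{R0}−C_R)−C_S = 2.071 mol·L⁻¹; S̃_{S/T} = 3.329/2.071 = 1.61.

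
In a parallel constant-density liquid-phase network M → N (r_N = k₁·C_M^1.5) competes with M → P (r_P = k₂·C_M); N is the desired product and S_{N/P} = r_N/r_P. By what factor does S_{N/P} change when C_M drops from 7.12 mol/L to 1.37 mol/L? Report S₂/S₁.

0.439

S_{N/P} = (k₁/k₂)·C_M^0.5, so S₂/S₁ = (C_{M,2}/C_{M,1})^0.5.
= (1.37/7.12)^0.5 = (0.1924)^0.5 = 0.439.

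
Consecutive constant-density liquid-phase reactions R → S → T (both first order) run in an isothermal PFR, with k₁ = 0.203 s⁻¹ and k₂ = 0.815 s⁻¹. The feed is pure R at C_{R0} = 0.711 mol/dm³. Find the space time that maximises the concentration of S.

2.27 s

Setting dC_S/dτ = 0 gives τ_opt = ln(k₂/k₁)/(k₂−k₁).
= ln(0.815/0.203)/(0.815−0.203) = ln(4.015)/0.6120 = 1.390/0.6120 = 2.27 s.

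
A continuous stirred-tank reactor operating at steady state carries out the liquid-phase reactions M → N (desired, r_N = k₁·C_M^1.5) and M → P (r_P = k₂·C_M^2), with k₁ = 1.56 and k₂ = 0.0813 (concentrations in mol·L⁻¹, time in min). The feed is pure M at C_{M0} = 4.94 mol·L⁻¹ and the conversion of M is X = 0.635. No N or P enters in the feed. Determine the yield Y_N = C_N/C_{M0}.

Exit C_M = C_{M0}(1−X) = 4.94×0.365 = 1.803 mol·L⁻¹.
A CSTR operates uniformly at the exit composition, giving r_N = 3.777 and r_P = 0.2643 (each k·C_M^n at C_M = 1.803).
Fraction of consumed M going to N: r_N/(r_N+r_P) = 0.9346.
C_N = 0.9346·C_{M0}·X = 0.9346×4.94×0.635 = 2.93 mol·L⁻¹; Y_N = C_N/C_{M0} = 0.593.

0.593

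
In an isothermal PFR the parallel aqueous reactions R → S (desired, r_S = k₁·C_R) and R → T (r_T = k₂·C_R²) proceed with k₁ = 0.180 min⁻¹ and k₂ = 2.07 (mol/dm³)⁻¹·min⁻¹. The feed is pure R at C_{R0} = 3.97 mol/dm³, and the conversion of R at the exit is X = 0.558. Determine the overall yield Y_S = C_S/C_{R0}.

0.0173

C_R = C_{R0}(1−X) = 1.755 mol/dm³.
Along a PFR/batch, dC_S/dC_R = −r_S/(r_S+r_T) = −k₁/(k₁+k₂·C_R).
Integrating from C_{R0} to C_R: C_S = (0.180/2.07)·ln[(0.180+2.07·3.97)/(0.180+2.07·1.75)] = 0.08696·ln(8.398/3.812) = 0.06867 mol/dm³.
Y_S = C_S/C_{R0} = 0.06867/3.97 = 0.0173.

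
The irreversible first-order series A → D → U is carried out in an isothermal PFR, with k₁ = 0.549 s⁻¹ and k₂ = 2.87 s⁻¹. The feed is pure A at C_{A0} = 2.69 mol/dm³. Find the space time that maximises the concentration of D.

0.713 s

For first-order series the maximum of C_D occurs at τ_opt = ln(k₂/k₁)/(k₂−k₁).
= ln(2.87/0.549)/(2.87−0.549) = ln(5.228)/2.321 = 1.654/2.321 = 0.713 s.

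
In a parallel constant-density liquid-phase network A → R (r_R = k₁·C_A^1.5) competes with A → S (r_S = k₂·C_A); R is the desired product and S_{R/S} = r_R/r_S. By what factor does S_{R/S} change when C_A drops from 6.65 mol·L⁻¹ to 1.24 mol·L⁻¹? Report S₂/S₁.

0.432

S_{R/S} = (k₁/k₂)·C_A^0.5, so S₂/S₁ = (C_{A,2}/C_{A,1})^0.5.
= (1.24/6.65)^0.5 = (0.1865)^0.5 = 0.432.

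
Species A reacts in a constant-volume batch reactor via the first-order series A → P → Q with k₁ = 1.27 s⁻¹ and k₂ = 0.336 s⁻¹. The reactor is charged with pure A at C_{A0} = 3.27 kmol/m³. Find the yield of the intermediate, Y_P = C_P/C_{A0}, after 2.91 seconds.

0.478

Solving the coupled first-order balances gives C_P(t) = [k₁/(k₂−k₁)]·C_{A0}·(e^(−k₁t) − e^(−k₂t)).
e^(−k₁t) = e^(−1.27×2.91) = e^(−3.696) = 0.02483; e^(−k₂t) = e^(−0.9778) = 0.3762.
C_P = 1.27×3.27/(0.336−1.27) × (0.02483−0.3762) = (-4.446)×(-0.3513) = 1.562 kmol/m³.
Y_P = C_P/C_{A0} = 1.562/3.27 = 0.478.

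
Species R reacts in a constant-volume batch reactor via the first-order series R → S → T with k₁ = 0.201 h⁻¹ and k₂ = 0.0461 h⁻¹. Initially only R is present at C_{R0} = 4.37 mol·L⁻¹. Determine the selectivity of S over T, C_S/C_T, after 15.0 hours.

For first-order series with pure R initially, C_S(t) = k₁C_{R0}/(k₂−k₁)·(e^(−k₁t) − e^(−k₂t)).
e^(−k₁t) = e^(−0.201×15.0) = e^(−3.015) = 0.04905; e^(−k₂t) = e^(−0.6915) = 0.5008.
C_S = 0.201×4.37/(0.0461−0.201) × (0.04905−0.5008) = (-5.671)×(-0.4518) = 2.562 mol·L⁻¹.
C_R = C_{R0}e^(−k₁t) = 0.2143 mol·L⁻¹, so C_T = C_{R0}−C_R−C_S = 1.594 mol·L⁻¹; C_S/C_T = 1.61.

1.61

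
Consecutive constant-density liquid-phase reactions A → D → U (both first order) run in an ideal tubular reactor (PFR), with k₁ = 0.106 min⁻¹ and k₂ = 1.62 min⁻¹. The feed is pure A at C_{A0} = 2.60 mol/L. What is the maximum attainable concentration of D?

0.141 mol/L

For a first-order series the maximum intermediate yield is C_{D,max}/C_{A0} = (k₁/k₂)^[k₂/(k₂−k₁)].
= (0.106/1.62)^(1.62/(1.62−0.106)) = (0.06543)^(1.070) = 0.05406.
C_{D,max} = 0.05406×2.60 = 0.141 mol/L.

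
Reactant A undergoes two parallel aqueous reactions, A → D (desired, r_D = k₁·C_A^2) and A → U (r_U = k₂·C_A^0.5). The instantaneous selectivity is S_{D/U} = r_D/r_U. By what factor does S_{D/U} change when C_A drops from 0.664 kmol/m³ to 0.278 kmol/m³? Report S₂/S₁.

S_{D/U} = (k₁/k₂)·C_A^1.5, so S₂/S₁ = (C_{A,2}/C_{A,1})^1.5.
= (0.278/0.664)^1.5 = (0.4187)^1.5 = 0.271.

0.271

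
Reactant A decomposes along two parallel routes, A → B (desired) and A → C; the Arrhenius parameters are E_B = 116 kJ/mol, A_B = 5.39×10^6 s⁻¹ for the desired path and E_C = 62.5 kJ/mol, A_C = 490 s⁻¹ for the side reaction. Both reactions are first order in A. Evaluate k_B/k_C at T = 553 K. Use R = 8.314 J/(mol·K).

Since both paths have the same order in A, the concentration cancels and S_{B/C} = k_B/k_C = (A_B/A_C)·exp[(E_C−E_B)/(RT)].
(E_C−E_B)/(RT) = (62.5−116)×10³/(8.314×553) = -53500/4598 = -11.64.
k_B/k_C = (5.39×10^6/490)·exp(-11.64) = 11000 × 8.838×10^-6 = 0.0972.
Since E_B > E_C, raising the temperature improves selectivity toward B.

0.0972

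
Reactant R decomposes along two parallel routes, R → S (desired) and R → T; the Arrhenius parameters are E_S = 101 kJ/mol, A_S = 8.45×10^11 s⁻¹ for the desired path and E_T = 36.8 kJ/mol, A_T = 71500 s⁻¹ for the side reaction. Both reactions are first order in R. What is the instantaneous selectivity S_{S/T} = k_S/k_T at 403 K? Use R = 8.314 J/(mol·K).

0.0564

Since both paths have the same order in R, the concentration cancels and S_{S/T} = k_S/k_T = (A_S/A_T)·exp[(E_T−E_S)/(RT)].
(E_T−E_S)/(RT) = (36.8−101)×10³/(8.314×403) = -64200/3351 = -19.16.
k_S/k_T = (8.45×10^11/71500)·exp(-19.16) = 1.182×10^7 × 4.769×10^-9 = 0.0564.
Since E_S > E_T, raising the temperature improves selectivity toward S.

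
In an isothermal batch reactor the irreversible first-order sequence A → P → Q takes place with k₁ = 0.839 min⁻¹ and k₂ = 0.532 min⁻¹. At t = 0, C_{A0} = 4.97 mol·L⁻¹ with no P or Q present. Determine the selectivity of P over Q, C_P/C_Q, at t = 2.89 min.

The intermediate concentration in a first-order A→B→C sequence is C_P = k₁C_{A0}(e^(−k₁t) − e^(−k₂t))/(k₂−k₁).
e^(−k₁t) = e^(−0.839×2.89) = e^(−2.425) = 0.08850; e^(−k₂t) = e^(−1.537) = 0.2149.
C_P = 0.839×4.97/(0.532−0.839) × (0.08850−0.2149) = (-13.58)×(-0.1264) = 1.717 mol·L⁻¹.
C_A = C_{A0}e^(−k₁t) = 0.4399 mol·L⁻¹, so C_Q = C_{A0}−C_A−C_P = 2.813 mol·L⁻¹; C_P/C_Q = 0.610.

0.610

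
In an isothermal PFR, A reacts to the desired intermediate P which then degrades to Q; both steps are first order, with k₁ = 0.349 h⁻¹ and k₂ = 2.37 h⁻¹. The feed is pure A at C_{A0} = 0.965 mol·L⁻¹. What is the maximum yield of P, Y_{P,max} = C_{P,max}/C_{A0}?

0.106

Evaluating C_P at τ_opt = ln(k₂/k₁)/(k₂−k₁) gives C_{P,max}/C_{A0} = (k₁/k₂)^[k₂/(k₂−k₁)].
= (0.349/2.37)^(2.37/(2.37−0.349)) = (0.1473)^(1.173) = 0.1058.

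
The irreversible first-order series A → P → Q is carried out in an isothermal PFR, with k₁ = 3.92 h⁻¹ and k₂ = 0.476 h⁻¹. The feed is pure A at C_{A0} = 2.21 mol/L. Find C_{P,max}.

For a first-order series the maximum intermediate yield is C_{P,max}/C_{A0} = (k₁/k₂)^[k₂/(k₂−k₁)].
= (3.92/0.476)^(0.476/(0.476−3.92)) = (8.235)^(-0.1382) = 0.7472.
C_{P,max} = 0.7472×2.21 = 1.65 mol/L.

1.65 mol/L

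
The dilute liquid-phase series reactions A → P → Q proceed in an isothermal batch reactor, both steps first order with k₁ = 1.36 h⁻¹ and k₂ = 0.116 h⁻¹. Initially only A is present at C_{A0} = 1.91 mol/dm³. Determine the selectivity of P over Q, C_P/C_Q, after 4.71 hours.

1.72

The intermediate concentration in a first-order A→B→C sequence is C_P = k₁C_{A0}(e^(−k₁t) − e^(−k₂t))/(k₂−k₁).
e^(−k₁t) = e^(−1.36×4.71) = e^(−6.406) = 0.001652; e^(−k₂t) = e^(−0.5464) = 0.5791.
C_P = 1.36×1.91/(0.116−1.36) × (0.001652−0.5791) = (-2.088)×(-0.5774) = 1.206 mol/dm³.
C_A = C_{A0}e^(−k₁t) = 0.003156 mol/dm³, so C_Q = C_{A0}−C_A−C_P = 0.7012 mol/dm³; C_P/C_Q = 1.72.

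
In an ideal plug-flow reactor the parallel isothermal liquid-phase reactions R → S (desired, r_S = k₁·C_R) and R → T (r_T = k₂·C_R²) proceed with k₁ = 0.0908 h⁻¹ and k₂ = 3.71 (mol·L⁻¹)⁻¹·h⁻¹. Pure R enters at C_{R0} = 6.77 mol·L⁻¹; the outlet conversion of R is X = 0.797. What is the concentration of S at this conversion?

C_R = C_{R0}(1−X) = 1.374 mol·L⁻¹.
Along a PFR/batch, dC_S/dC_R = −r_S/(r_S+r_T) = −k₁/(k₁+k₂·C_R).
Integrating from C_{R0} to C_R: C_S = (0.0908/3.71)·ln[(0.0908+3.71·6.77)/(0.0908+3.71·1.37)] = 0.02447·ln(25.21/5.189) = 0.03868 mol·L⁻¹.

0.0387 mol·L⁻¹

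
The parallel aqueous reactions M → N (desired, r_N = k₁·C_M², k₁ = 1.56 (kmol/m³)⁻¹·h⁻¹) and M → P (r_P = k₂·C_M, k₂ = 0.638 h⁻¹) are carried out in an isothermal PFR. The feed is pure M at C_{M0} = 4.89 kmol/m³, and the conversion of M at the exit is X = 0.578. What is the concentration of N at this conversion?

C_M = C_{M0}(1−X) = 2.064 kmol/m³.
Along a PFR/batch, dC_P/dC_M = −r_P/(r_N+r_P) = −k₂/(k₂+k₁·C_M).
Integrating from C_{M0} to C_M: C_P = (0.638/1.56)·ln[(0.638+1.56·4.89)/(0.638+1.56·2.06)] = 0.4090·ln(8.266/3.857) = 0.3117 kmol/m³.
Then C_N = (C_{M0}−C_M) − C_P = 2.826 − 0.3117 = 2.515 kmol/m³.

2.51 kmol/m³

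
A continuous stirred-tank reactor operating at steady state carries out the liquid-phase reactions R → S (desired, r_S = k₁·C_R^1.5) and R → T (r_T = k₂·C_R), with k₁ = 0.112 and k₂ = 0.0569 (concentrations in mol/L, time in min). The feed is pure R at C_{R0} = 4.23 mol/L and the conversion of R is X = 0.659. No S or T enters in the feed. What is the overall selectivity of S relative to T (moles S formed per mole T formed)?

Exit C_R = C_{R0}(1−X) = 4.23×0.341 = 1.442 mol/L.
Rates in a CSTR are evaluated at the outlet concentration: r_S = 0.112×1.442^1.5 = 0.1940, r_T = 0.0569×1.442 = 0.08207.
Overall selectivity = C_S/C_T = r_Sτ/(r_Tτ) = r_S/r_T = 2.36.

2.36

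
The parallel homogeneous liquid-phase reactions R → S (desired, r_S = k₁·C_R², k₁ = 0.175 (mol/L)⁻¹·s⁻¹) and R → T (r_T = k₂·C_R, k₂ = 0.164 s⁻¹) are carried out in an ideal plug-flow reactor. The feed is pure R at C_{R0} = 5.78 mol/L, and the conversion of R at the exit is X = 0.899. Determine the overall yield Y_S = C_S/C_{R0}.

C_R = C_{R0}(1−X) = 0.5838 mol/L.
Along a PFR/batch, dC_T/dC_R = −r_T/(r_S+r_T) = −k₂/(k₂+k₁·C_R).
Integrating from C_{R0} to C_R: C_T = (0.164/0.175)·ln[(0.164+0.175·5.78)/(0.164+0.175·0.584)] = 0.9371·ln(1.175/0.2662) = 1.392 mol/L.
Then C_S = (C_{R0}−C_R) − C_T = 5.196 − 1.392 = 3.804 mol/L.
Y_S = C_S/C_{R0} = 3.804/5.78 = 0.658.

0.658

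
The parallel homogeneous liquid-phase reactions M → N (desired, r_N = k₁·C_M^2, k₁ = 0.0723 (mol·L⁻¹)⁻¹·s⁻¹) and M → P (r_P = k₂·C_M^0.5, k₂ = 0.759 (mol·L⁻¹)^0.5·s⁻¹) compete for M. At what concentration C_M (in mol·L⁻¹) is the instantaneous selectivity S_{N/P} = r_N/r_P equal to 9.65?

21.7 mol·L⁻¹

S_{N/P} = (k₁/k₂)·C_M^1.5 ⇒ C_M = (S·k₂/k₁)^(1/1.5).
= (9.65×0.759/0.0723)^(0.6667) = (101.3)^(0.6667) = 21.7 mol·L⁻¹.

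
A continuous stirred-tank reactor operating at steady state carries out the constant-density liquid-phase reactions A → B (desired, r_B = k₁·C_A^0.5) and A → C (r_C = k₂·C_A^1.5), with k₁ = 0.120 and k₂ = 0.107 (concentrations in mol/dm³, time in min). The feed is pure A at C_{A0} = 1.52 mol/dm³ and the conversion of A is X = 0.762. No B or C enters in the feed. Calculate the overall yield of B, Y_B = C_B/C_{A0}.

0.576

Exit C_A = C_{A0}(1−X) = 1.52×0.238 = 0.3618 mol/dm³.
In a CSTR the entire volume is at exit conditions, so r_B = 0.120×0.3618^0.5 = 0.07218 and r_C = 0.107×0.3618^1.5 = 0.02328.
Fraction of consumed A going to B: r_B/(r_B+r_C) = 0.7561.
C_B = 0.7561·C_{A0}·X = 0.7561×1.52×0.762 = 0.876 mol/dm³; Y_B = C_B/C_{A0} = 0.576.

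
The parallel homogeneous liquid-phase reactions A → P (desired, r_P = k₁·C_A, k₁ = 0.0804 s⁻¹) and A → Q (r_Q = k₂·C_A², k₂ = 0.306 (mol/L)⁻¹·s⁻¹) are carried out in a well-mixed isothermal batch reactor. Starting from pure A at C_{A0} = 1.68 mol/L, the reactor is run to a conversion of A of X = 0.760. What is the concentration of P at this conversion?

C_A = C_{A0}(1−X) = 0.4032 mol/L.
Along a PFR/batch, dC_P/dC_A = −r_P/(r_P+r_Q) = −k₁/(k₁+k₂·C_A).
Integrating from C_{A0} to C_A: C_P = (0.0804/0.306)·ln[(0.0804+0.306·1.68)/(0.0804+0.306·0.403)] = 0.2627·ln(0.5945/0.2038) = 0.2813 mol/L.

0.281 mol/L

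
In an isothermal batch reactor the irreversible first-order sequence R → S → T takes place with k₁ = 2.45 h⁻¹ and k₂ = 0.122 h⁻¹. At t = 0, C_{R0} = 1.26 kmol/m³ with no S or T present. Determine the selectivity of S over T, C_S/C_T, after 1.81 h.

The intermediate concentration in a first-order A→B→C sequence is C_S = k₁C_{R0}(e^(−k₁t) − e^(−k₂t))/(k₂−k₁).
e^(−k₁t) = e^(−2.45×1.81) = e^(−4.435) = 0.01186; e^(−k₂t) = e^(−0.2208) = 0.8019.
C_S = 2.45×1.26/(0.122−2.45) × (0.01186−0.8019) = (-1.326)×(-0.7900) = 1.048 kmol/m³.
C_R = C_{R0}e^(−k₁t) = 0.01494 kmol/m³, so C_T = C_{R0}−C_R−C_S = 0.1975 kmol/m³; C_S/C_T = 5.30.

5.30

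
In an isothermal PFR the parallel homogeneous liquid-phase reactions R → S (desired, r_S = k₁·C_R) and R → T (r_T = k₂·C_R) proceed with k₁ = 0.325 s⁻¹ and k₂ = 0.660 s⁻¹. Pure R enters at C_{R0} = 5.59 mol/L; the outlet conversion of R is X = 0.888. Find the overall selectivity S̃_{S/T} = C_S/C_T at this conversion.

C_R = C_{R0}(1−X) = 0.6261 mol/L.
Both paths are first order in R, so the instantaneous fraction to S is constant: dC_S/d(−C_R) = k₁/(k₁+k₂) = 0.3299.
C_S = 0.3299·(C_{R0}−C_R) = 0.3299×4.964 = 1.64 mol/L.
C_T = (C_{R0}−C_R)−C_S = 3.326 mol/L; S̃_{S/T} = 1.638/3.326 = 0.492.

0.492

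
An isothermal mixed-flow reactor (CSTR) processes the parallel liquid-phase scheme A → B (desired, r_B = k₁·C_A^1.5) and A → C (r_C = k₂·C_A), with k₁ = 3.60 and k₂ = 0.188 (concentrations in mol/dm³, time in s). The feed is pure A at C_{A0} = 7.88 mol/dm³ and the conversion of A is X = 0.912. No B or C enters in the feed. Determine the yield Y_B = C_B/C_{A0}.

Exit C_A = C_{A0}(1−X) = 7.88×0.0880 = 0.6934 mol/dm³.
In a CSTR the entire volume is at exit conditions, so r_B = 3.60×0.6934^1.5 = 2.079 and r_C = 0.188×0.6934 = 0.1304.
Fraction of consumed A going to B: r_B/(r_B+r_C) = 0.9410.
C_B = 0.9410·C_{A0}·X = 0.9410×7.88×0.912 = 6.76 mol/dm³; Y_B = C_B/C_{A0} = 0.858.

0.858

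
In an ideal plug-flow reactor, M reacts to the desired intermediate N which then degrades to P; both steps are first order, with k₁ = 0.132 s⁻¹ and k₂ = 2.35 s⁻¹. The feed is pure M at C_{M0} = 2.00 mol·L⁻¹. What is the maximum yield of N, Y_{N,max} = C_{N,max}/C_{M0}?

For a first-order series the maximum intermediate yield is C_{N,max}/C_{M0} = (k₁/k₂)^[k₂/(k₂−k₁)].
= (0.132/2.35)^(2.35/(2.35−0.132)) = (0.05617)^(1.060) = 0.04732.

0.0473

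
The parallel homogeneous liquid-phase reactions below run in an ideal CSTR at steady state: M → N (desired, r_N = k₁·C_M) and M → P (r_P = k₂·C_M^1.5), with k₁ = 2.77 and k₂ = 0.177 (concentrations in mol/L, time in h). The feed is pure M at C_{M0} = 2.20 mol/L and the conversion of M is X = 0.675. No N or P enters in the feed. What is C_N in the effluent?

Exit C_M = C_{M0}(1−X) = 2.20×0.325 = 0.7150 mol/L.
In a CSTR the entire volume is at exit conditions, so r_N = 2.77×0.7150 = 1.981 and r_P = 0.177×0.7150^1.5 = 0.1070.
Fraction of consumed M going to N: r_N/(r_N+r_P) = 0.9487.
C_N = 0.9487·C_{M0}·X = 0.9487×2.20×0.675 = 1.41 mol/L.

1.41 mol/L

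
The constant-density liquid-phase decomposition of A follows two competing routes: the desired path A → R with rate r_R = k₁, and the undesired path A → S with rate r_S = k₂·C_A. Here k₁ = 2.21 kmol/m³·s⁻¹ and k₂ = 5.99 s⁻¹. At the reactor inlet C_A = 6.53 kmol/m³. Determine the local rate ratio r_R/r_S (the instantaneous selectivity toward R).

0.0565

S_{R/S} = r_R/r_S = (k₁)/(k₂·C_A) = (k₁/k₂)·C_A⁻¹.
= (2.21) / (5.99×6.530) = 2.210/39.11 = 0.0565.
The undesired path is higher order in A, so low C_A (CSTR or dilute feed) favours R.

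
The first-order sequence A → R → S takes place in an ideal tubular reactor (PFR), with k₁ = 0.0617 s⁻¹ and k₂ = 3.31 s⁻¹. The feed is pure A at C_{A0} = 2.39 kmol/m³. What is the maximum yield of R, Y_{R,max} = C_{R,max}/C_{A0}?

For a first-order series the maximum intermediate yield is C_{R,max}/C_{A0} = (k₁/k₂)^[k₂/(k₂−k₁)].
= (0.0617/3.31)^(3.31/(3.31−0.0617)) = (0.01864)^(1.019) = 0.01728.

0.0173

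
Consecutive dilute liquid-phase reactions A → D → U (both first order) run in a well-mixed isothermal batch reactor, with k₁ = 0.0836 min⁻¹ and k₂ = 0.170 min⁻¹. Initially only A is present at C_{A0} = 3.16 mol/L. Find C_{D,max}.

Evaluating C_D at t_opt = ln(k₂/k₁)/(k₂−k₁) gives C_{D,max}/C_{A0} = (k₁/k₂)^[k₂/(k₂−k₁)].
= (0.0836/0.170)^(0.170/(0.170−0.0836)) = (0.4918)^(1.968) = 0.2475.
C_{D,max} = 0.2475×3.16 = 0.782 mol/L.

0.782 mol/L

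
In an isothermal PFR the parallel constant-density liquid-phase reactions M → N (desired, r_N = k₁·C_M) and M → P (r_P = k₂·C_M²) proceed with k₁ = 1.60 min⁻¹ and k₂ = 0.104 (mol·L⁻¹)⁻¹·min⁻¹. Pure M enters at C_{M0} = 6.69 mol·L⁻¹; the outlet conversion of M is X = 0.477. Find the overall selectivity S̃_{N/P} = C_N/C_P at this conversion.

C_M = C_{M0}(1−X) = 3.499 mol·L⁻¹.
Along a PFR/batch, dC_N/dC_M = −r_N/(r_N+r_P) = −k₁/(k₁+k₂·C_M).
Integrating from C_{M0} to C_M: C_N = (1.60/0.104)·ln[(1.60+0.104·6.69)/(1.60+0.104·3.50)] = 15.38·ln(2.296/1.964) = 2.402 mol·L⁻¹.
C_P = (C_{M0}−C_M)−C_N = 0.7890 mol·L⁻¹; S̃_{N/P} = 2.402/0.7890 = 3.04.

3.04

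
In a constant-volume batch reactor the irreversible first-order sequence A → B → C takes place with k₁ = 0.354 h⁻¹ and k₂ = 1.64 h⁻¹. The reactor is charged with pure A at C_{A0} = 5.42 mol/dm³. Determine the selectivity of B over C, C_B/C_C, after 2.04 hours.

0.318

The intermediate concentration in a first-order A→B→C sequence is C_B = k₁C_{A0}(e^(−k₁t) − e^(−k₂t))/(k₂−k₁).
e^(−k₁t) = e^(−0.354×2.04) = e^(−0.7222) = 0.4857; e^(−k₂t) = e^(−3.346) = 0.03524.
C_B = 0.354×5.42/(1.64−0.354) × (0.4857−0.03524) = 1.492×0.4505 = 0.6721 mol/dm³.
C_A = C_{A0}e^(−k₁t) = 2.633 mol/dm³, so C_C = C_{A0}−C_A−C_B = 2.115 mol/dm³; C_B/C_C = 0.318.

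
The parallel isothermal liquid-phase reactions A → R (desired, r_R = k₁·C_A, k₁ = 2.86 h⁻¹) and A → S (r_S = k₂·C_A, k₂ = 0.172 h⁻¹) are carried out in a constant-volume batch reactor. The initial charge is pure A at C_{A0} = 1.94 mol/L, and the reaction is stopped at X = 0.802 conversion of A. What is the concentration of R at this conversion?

1.47 mol/L

C_A = C_{A0}(1−X) = 0.3841 mol/L.
Both paths are first order in A, so the instantaneous fraction to R is constant: dC_R/d(−C_A) = k₁/(k₁+k₂) = 0.9433.
C_R = 0.9433·(C_{A0}−C_A) = 0.9433×1.556 = 1.47 mol/L.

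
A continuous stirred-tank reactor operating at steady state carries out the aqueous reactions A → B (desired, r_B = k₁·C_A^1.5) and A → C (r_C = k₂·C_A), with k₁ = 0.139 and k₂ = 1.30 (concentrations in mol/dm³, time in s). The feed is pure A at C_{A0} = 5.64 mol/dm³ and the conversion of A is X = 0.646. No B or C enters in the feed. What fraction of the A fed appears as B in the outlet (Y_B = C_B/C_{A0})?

0.0848

Exit C_A = C_{A0}(1−X) = 5.64×0.354 = 1.997 mol/dm³.
In a CSTR the entire volume is at exit conditions, so r_B = 0.139×1.997^1.5 = 0.3921 and r_C = 1.30×1.997 = 2.596.
Fraction of consumed A going to B: r_B/(r_B+r_C) = 0.1313.
C_B = 0.1313·C_{A0}·X = 0.1313×5.64×0.646 = 0.478 mol/dm³; Y_B = C_B/C_{A0} = 0.0848.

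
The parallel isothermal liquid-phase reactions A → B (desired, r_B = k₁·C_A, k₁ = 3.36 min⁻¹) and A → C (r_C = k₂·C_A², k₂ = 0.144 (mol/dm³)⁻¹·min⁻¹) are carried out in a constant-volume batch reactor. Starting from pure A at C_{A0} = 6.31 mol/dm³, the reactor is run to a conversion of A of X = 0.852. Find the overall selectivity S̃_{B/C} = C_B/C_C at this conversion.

C_A = C_{A0}(1−X) = 0.9339 mol/dm³.
Along a PFR/batch, dC_B/dC_A = −r_B/(r_B+r_C) = −k₁/(k₁+k₂·C_A).
Integrating from C_{A0} to C_A: C_B = (3.36/0.144)·ln[(3.36+0.144·6.31)/(3.36+0.144·0.934)] = 23.33·ln(4.269/3.494) = 4.669 mol/dm³.
C_C = (C_{A0}−C_A)−C_B = 0.7069 mol/dm³; S̃_{B/C} = 4.669/0.7069 = 6.61.

6.61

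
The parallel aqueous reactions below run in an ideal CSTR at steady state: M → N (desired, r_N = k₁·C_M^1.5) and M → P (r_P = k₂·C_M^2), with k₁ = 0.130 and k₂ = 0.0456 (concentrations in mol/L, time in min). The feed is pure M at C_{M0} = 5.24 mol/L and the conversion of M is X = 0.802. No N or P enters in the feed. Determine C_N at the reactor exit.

3.10 mol/L

Exit C_M = C_{M0}(1−X) = 5.24×0.198 = 1.038 mol/L.
In a CSTR the entire volume is at exit conditions, so r_N = 0.130×1.038^1.5 = 0.1374 and r_P = 0.0456×1.038^2 = 0.04909.
Fraction of consumed M going to N: r_N/(r_N+r_P) = 0.7368.
C_N = 0.7368·C_{M0}·X = 0.7368×5.24×0.802 = 3.10 mol/L.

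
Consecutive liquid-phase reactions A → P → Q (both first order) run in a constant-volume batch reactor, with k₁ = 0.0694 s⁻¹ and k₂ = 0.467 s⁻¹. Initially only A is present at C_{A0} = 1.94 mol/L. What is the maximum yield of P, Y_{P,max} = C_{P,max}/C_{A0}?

For a first-order series the maximum intermediate yield is C_{P,max}/C_{A0} = (k₁/k₂)^[k₂/(k₂−k₁)].
= (0.0694/0.467)^(0.467/(0.467−0.0694)) = (0.1486)^(1.175) = 0.1065.

0.107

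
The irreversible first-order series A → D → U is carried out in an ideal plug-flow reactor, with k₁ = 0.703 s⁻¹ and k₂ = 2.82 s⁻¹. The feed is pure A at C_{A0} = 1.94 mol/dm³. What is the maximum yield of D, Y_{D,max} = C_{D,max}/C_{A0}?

0.157

Evaluating C_D at τ_opt = ln(k₂/k₁)/(k₂−k₁) gives C_{D,max}/C_{A0} = (k₁/k₂)^[k₂/(k₂−k₁)].
= (0.703/2.82)^(2.82/(2.82−0.703)) = (0.2493)^(1.332) = 0.1572.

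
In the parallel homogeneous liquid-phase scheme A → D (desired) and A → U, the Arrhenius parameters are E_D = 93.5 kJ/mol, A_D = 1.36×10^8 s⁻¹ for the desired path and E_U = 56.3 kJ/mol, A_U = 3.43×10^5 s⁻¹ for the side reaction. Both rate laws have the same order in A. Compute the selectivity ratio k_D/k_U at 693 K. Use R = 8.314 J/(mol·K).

0.623

With equal orders, S_{D/U} = k_D/k_U = (A_D/A_U)·exp[(E_U−E_D)/(RT)].
(E_U−E_D)/(RT) = (56.3−93.5)×10³/(8.314×693) = -37200/5762 = -6.457.
k_D/k_U = (1.36×10^8/3.43×10^5)·exp(-6.457) = 396.5 × 0.001570 = 0.623.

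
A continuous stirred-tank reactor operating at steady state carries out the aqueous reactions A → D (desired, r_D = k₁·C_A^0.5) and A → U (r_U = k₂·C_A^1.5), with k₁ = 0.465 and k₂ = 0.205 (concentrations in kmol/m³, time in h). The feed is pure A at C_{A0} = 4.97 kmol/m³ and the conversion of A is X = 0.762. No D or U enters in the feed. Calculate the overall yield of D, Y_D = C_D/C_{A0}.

0.501

Exit C_A = C_{A0}(1−X) = 4.97×0.238 = 1.183 kmol/m³.
In a CSTR the entire volume is at exit conditions, so r_D = 0.465×1.183^0.5 = 0.5057 and r_U = 0.205×1.183^1.5 = 0.2637.
Fraction of consumed A going to D: r_D/(r_D+r_U) = 0.6573.
C_D = 0.6573·C_{A0}·X = 0.6573×4.97×0.762 = 2.49 kmol/m³; Y_D = C_D/C_{A0} = 0.501.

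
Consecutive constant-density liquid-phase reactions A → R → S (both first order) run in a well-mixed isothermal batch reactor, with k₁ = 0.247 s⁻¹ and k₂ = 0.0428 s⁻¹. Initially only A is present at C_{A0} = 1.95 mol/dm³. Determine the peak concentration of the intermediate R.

1.35 mol/dm³

For a first-order series the maximum intermediate yield is C_{R,max}/C_{A0} = (k₁/k₂)^[k₂/(k₂−k₁)].
= (0.247/0.0428)^(0.0428/(0.0428−0.247)) = (5.771)^(-0.2096) = 0.6925.
C_{R,max} = 0.6925×1.95 = 1.35 mol/dm³.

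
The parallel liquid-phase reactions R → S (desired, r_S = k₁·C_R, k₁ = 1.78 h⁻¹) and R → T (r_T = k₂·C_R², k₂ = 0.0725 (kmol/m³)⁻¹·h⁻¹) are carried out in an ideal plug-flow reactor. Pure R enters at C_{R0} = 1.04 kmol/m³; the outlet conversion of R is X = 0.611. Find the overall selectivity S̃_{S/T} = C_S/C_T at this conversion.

C_R = C_{R0}(1−X) = 0.4046 kmol/m³.
Along a PFR/batch, dC_S/dC_R = −r_S/(r_S+r_T) = −k₁/(k₁+k₂·C_R).
Integrating from C_{R0} to C_R: C_S = (1.78/0.0725)·ln[(1.78+0.0725·1.04)/(1.78+0.0725·0.405)] = 24.55·ln(1.855/1.809) = 0.6173 kmol/m³.
C_T = (C_{R0}−C_R)−C_S = 0.01813 kmol/m³; S̃_{S/T} = 0.6173/0.01813 = 34.1.

34.1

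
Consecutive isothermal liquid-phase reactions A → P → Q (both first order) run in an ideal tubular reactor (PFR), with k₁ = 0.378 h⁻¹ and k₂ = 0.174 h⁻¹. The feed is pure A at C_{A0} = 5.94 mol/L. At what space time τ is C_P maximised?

Setting dC_P/dτ = 0 gives τ_opt = ln(k₂/k₁)/(k₂−k₁).
= ln(0.174/0.378)/(0.174−0.378) = ln(0.4603)/-0.2040 = -0.7758/-0.2040 = 3.80 h.

3.80 h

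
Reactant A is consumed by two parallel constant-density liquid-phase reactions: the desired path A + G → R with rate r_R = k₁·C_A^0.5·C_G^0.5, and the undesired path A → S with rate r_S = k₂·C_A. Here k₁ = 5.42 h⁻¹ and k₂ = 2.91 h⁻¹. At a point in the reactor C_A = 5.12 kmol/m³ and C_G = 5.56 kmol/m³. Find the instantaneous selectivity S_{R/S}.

1.94

S_{R/S} = r_R/r_S = (k₁·C_A^0.5·C_G^0.5)/(k₂·C_A) = (k₁/k₂)·C_A^-0.5·C_G^0.5.
= (5.42×5.120^0.5×5.560^0.5) / (2.91×5.120) = 28.92/14.90 = 1.94.
The undesired path is higher order in A, so low C_A (CSTR or dilute feed) favours R.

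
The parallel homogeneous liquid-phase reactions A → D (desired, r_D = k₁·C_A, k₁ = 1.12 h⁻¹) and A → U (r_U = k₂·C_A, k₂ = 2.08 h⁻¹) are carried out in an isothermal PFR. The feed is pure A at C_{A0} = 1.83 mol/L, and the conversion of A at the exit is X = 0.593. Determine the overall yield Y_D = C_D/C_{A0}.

0.208

C_A = C_{A0}(1−X) = 0.7448 mol/L.
Both paths are first order in A, so the instantaneous fraction to D is constant: dC_D/d(−C_A) = k₁/(k₁+k₂) = 0.3500.
C_D = 0.3500·(C_{A0}−C_A) = 0.3500×1.085 = 0.380 mol/L.
Y_D = C_D/C_{A0} = 0.3798/1.83 = 0.208.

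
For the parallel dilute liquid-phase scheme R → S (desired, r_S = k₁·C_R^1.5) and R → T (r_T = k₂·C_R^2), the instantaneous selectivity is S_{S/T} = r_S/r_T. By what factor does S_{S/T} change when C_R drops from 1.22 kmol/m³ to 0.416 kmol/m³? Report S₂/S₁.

1.71

S_{S/T} = (k₁/k₂)·C_R^-0.5, so S₂/S₁ = (C_{R,2}/C_{R,1})^-0.5.
= (0.416/1.22)^(-0.5) = (0.3410)^(-0.5) = 1.71.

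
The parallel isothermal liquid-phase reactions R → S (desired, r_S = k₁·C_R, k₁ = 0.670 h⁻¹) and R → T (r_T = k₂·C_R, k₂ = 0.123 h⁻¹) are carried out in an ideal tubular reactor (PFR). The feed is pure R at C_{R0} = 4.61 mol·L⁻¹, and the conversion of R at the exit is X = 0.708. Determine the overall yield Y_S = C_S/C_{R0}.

C_R = C_{R0}(1−X) = 1.346 mol·L⁻¹.
Both paths are first order in R, so the instantaneous fraction to S is constant: dC_S/d(−C_R) = k₁/(k₁+k₂) = 0.8449.
C_S = 0.8449·(C_{R0}−C_R) = 0.8449×3.264 = 2.76 mol·L⁻¹.
Y_S = C_S/C_{R0} = 2.758/4.61 = 0.598.

0.598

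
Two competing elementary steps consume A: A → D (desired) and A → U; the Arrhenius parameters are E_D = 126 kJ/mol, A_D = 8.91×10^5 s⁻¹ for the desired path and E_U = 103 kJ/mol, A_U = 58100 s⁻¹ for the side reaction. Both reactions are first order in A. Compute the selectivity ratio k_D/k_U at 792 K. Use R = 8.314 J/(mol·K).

0.466

Since both paths have the same order in A, the concentration cancels and S_{D/U} = k_D/k_U = (A_D/A_U)·exp[(E_U−E_D)/(RT)].
(E_U−E_D)/(RT) = (103−126)×10³/(8.314×792) = -23000/6585 = -3.493.
k_D/k_U = (8.91×10^5/58100)·exp(-3.493) = 15.34 × 0.03041 = 0.466.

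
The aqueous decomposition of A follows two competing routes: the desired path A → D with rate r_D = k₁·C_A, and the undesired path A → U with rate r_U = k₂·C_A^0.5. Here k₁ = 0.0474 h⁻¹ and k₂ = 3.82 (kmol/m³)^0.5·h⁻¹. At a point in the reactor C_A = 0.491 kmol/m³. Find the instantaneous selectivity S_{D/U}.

S_{D/U} = r_D/r_U = (k₁·C_A)/(k₂·C_A^0.5) = (k₁/k₂)·C_A^0.5.
= (0.0474×0.4910) / (3.82×0.4910^0.5) = 0.02327/2.677 = 0.00869.
Since the desired path is higher order in A, keeping C_A high (PFR or concentrated feed) favours D.

0.00869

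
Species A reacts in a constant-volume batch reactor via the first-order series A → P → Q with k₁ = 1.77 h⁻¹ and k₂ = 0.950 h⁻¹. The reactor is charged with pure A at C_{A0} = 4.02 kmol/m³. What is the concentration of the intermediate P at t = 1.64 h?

Solving the coupled first-order balances gives C_P(t) = [k₁/(k₂−k₁)]·C_{A0}·(e^(−k₁t) − e^(−k₂t)).
e^(−k₁t) = e^(−1.77×1.64) = e^(−2.903) = 0.05487; e^(−k₂t) = e^(−1.558) = 0.2106.
C_P = 1.77×4.02/(0.950−1.77) × (0.05487−0.2106) = (-8.677)×(-0.1557) = 1.351 kmol/m³.

1.35 kmol/m³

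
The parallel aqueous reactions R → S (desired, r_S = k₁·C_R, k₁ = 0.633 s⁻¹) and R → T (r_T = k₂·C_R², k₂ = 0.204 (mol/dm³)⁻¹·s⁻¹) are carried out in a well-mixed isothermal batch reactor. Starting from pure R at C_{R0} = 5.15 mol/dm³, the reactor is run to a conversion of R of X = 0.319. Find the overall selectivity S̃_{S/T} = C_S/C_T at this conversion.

0.722

C_R = C_{R0}(1−X) = 3.507 mol/dm³.
Along a PFR/batch, dC_S/dC_R = −r_S/(r_S+r_T) = −k₁/(k₁+k₂·C_R).
Integrating from C_{R0} to C_R: C_S = (0.633/0.204)·ln[(0.633+0.204·5.15)/(0.633+0.204·3.51)] = 3.103·ln(1.684/1.348) = 0.6888 mol/dm³.
C_T = (C_{R0}−C_R)−C_S = 0.9541 mol/dm³; S̃_{S/T} = 0.6888/0.9541 = 0.722.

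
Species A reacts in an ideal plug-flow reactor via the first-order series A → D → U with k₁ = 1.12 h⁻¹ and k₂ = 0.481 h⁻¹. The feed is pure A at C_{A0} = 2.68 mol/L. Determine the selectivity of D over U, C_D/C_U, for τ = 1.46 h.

1.89

Solving the coupled first-order balances gives C_D(τ) = [k₁/(k₂−k₁)]·C_{A0}·(e^(−k₁τ) − e^(−k₂τ)).
e^(−k₁τ) = e^(−1.12×1.46) = e^(−1.635) = 0.1949; e^(−k₂τ) = e^(−0.7023) = 0.4955.
C_D = 1.12×2.68/(0.481−1.12) × (0.1949−0.4955) = (-4.697)×(-0.3006) = 1.412 mol/L.
C_A = C_{A0}e^(−k₁τ) = 0.5224 mol/L, so C_U = C_{A0}−C_A−C_D = 0.7458 mol/L; C_D/C_U = 1.89.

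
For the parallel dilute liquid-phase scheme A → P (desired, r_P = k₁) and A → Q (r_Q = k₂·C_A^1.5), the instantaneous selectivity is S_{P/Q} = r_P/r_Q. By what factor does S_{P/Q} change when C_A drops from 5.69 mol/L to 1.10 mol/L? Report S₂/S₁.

11.8

S_{P/Q} = (k₁/k₂)·C_A^-1.5, so S₂/S₁ = (C_{A,2}/C_{A,1})^-1.5.
= (1.10/5.69)^(-1.5) = (0.1933)^(-1.5) = 11.8.
Selectivity toward P rises as C_A falls — low-concentration operation is favoured.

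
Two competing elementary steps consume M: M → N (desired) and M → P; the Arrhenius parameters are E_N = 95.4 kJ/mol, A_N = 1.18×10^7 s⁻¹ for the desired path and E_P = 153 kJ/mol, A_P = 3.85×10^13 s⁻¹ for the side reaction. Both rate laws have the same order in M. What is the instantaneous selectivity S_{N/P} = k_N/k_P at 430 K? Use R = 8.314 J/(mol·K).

3.05

Since both paths have the same order in M, the concentration cancels and S_{N/P} = k_N/k_P = (A_N/A_P)·exp[(E_P−E_N)/(RT)].
(E_P−E_N)/(RT) = (153−95.4)×10³/(8.314×430) = 57600/3575 = 16.11.
k_N/k_P = (1.18×10^7/3.85×10^13)·exp(16.11) = 3.065×10^-7 × 9.937×10^6 = 3.05.
Since E_N < E_P, lowering the temperature improves selectivity toward N.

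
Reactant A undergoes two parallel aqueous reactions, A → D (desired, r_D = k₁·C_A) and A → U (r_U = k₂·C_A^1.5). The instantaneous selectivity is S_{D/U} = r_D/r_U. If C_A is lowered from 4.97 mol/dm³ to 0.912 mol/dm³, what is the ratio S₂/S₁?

2.33

S_{D/U} = (k₁/k₂)·C_A^-0.5, so S₂/S₁ = (C_{A,2}/C_{A,1})^-0.5.
= (0.912/4.97)^(-0.5) = (0.1835)^(-0.5) = 2.33.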